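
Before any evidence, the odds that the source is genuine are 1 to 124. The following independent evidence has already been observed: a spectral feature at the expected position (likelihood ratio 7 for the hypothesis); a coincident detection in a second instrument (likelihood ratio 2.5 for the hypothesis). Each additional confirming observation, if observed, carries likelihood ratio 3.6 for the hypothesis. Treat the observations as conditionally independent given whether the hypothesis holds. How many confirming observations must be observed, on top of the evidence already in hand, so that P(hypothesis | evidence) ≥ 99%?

6

Prior odds = 1/124.
Combined Bayes factor of the evidence already in hand = 7 × 2.5 = 17.5.
Odds after that evidence = (1/124) × 17.5 = 35/248.
Target odds = 0.99/0.01 = 99.
Need 3.6ⁿ ≥ 99 ÷ (35/248) = 24552/35.
3.6⁵ = 604.66176 falls short of 24552/35 but 3.6⁶ = 34012224/15625 reaches it, so n = 6.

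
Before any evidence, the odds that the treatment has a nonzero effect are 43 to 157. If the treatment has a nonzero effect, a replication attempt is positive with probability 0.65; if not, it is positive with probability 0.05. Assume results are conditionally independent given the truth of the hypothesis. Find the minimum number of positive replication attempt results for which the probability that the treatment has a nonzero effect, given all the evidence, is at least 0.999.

Prior odds = 43/157.
Likelihood ratio of a positive = 0.65/0.05 = 13.
Target odds: 0.999 ÷ 0.001 = 999.
Need (43/157) × 13ⁿ ≥ 999, i.e. 13ⁿ ≥ 156843/43.
13³ = 2197 falls short of 156843/43 but 13⁴ = 28561 reaches it, so n = 4.

4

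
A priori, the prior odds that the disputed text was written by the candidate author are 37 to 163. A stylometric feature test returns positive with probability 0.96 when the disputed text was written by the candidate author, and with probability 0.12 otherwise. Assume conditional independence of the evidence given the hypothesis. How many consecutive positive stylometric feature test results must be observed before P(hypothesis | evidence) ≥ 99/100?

Prior odds = 37/163.
Likelihood ratio of a positive result = 0.96/0.12 = 8.
Target odds: 0.99 ÷ 0.01 = 99.
Need (37/163) × 8ⁿ ≥ 99, i.e. 8ⁿ ≥ 16137/37.
8² = 64 falls short of 16137/37 but 8³ = 512 reaches it, so n = 3.

3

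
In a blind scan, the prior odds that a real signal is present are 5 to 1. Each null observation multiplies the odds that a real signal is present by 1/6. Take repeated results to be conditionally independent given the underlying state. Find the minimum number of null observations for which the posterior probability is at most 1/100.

4

Prior odds = 5.
Likelihood ratio per null observation = 1/6.
Target odds: 0.01 ÷ 0.99 = 1/99.
Need 5 × (1/6)ⁿ ≤ 1/99, i.e. (1/6)ⁿ ≤ 1/495.
(1/6)³ = 1/216 is still above 1/495 but (1/6)⁴ = 1/1296 is at or below it, so n = 4.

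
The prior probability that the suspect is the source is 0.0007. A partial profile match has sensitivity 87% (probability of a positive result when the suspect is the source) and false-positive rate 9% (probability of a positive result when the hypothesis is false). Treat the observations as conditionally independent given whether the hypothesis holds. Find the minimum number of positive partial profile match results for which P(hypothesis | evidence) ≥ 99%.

6

Prior odds = 0.0007/0.9993 = 7/9993.
Likelihood ratio of a positive result = 0.87/0.09 = 29/3.
Target posterior odds = 0.99/0.01 = 99.
Require (29/3)ⁿ ≥ 99 ÷ (7/9993) = 989307/7.
(29/3)⁵ = 20511149/243 falls short of 989307/7 but (29/3)⁶ = 594823321/729 reaches it, so n = 6.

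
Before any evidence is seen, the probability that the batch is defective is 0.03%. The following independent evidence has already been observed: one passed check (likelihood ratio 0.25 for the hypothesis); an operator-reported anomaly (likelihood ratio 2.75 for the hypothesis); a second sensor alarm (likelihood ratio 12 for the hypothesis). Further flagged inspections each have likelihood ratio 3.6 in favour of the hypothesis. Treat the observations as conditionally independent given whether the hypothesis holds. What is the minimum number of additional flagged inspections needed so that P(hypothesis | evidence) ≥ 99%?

9

Prior odds = 0.0003/0.9997 = 3/9997.
Combined Bayes factor of the evidence already in hand = 0.25 × 2.75 × 12 = 8.25.
Odds after that evidence = (3/9997) × 8.25 = 99/39988.
Target odds = 0.99/0.01 = 99.
Need 3.6ⁿ ≥ 99 ÷ (99/39988) = 39988.
3.6⁸ ≈28211.1 falls short of 39988 but 3.6⁹ ≈101560 reaches it, so n = 9.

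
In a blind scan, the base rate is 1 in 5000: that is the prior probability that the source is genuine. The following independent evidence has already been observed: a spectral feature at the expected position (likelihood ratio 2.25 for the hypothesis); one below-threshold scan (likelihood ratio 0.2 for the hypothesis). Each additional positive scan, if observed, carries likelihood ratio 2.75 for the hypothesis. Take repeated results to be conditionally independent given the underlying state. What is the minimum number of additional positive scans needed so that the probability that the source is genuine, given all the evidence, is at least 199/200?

Prior odds = 0.0002/0.9998 = 1/4999.
Combined Bayes factor of the evidence already in hand = 2.25 × 0.2 = 0.45.
Odds after that evidence = (1/4999) × 0.45 = 9/99980.
Target odds = 0.995/0.005 = 199.
Need 2.75ⁿ ≥ 199 ÷ (9/99980) = 19896020/9.
2.75¹⁴ ≈1.41468e+06 falls short of 19896020/9 but 2.75¹⁵ ≈3.89037e+06 reaches it, so n = 15.

15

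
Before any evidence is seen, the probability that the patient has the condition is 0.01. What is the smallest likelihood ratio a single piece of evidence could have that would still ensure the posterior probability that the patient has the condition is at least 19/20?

Prior odds = 0.01/0.99 = 1/99.
Target odds = 0.95/0.05 = 19.
Required Bayes factor = 19 ÷ (1/99) = 1881.

1881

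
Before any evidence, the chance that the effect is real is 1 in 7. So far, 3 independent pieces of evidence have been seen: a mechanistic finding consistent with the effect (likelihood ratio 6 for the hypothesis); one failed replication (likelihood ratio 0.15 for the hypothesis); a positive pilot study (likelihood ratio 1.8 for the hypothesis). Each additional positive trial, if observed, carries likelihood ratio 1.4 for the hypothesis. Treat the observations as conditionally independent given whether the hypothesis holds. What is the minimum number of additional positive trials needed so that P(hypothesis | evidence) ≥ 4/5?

9

Prior odds = (1/7)/(6/7) = 1/6.
Combined Bayes factor of the evidence already in hand = 6 × 0.15 × 1.8 = 1.62.
Odds after that evidence = (1/6) × 1.62 = 0.27.
Target odds = 0.8/0.2 = 4.
Need 1.4ⁿ ≥ 4 ÷ 0.27 = 400/27.
1.4⁸ = 5764801/390625 falls short of 400/27 but 1.4⁹ = 40353607/1953125 reaches it, so n = 9.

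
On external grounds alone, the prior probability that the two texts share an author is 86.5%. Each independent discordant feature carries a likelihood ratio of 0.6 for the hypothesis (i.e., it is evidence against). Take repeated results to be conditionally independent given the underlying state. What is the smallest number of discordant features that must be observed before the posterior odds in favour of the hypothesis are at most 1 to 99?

Prior odds: 0.865 ÷ 0.135 = 173/27.
Likelihood ratio per discordant feature = 0.6.
Target odds = 1/99.
Require 0.6ⁿ ≤ 1/99 ÷ (173/27) = 3/1903.
0.6¹² = 531441/244140625 is still above 3/1903 but 0.6¹³ ≈0.00130607 is at or below it, so n = 13.

13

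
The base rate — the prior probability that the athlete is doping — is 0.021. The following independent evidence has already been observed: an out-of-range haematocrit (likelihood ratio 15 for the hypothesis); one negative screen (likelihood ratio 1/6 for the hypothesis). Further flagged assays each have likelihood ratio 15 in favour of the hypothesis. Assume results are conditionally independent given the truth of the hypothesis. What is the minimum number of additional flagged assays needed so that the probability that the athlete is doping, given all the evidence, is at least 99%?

Prior odds = 0.021/0.979 = 21/979.
Combined Bayes factor of the evidence already in hand = 15 × (1/6) = 2.5.
Odds after that evidence = (21/979) × 2.5 = 105/1958.
Target odds = 0.99/0.01 = 99.
Need 15ⁿ ≥ 99 ÷ (105/1958) = 64614/35.
15² = 225 falls short of 64614/35 but 15³ = 3375 reaches it, so n = 3.

3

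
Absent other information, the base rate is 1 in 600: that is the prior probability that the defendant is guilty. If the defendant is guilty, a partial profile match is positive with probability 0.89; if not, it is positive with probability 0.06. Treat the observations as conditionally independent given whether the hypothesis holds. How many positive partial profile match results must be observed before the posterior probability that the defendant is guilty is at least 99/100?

5

Prior odds = (1/600)/(599/600) = 1/599.
Likelihood ratio of a positive = 0.89/0.06 = 89/6.
Target posterior odds = 0.99/0.01 = 99.
Require (89/6)ⁿ ≥ 99 ÷ (1/599) = 59301.
(89/6)⁴ = 62742241/1296 falls short of 59301 but (89/6)⁵ ≈718115 reaches it, so n = 5.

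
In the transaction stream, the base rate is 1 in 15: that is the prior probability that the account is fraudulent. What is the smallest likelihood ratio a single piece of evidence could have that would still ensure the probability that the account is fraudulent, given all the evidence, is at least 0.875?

Prior odds = (1/15)/(14/15) = 1/14.
Target odds = 0.875/0.125 = 7.
Required Bayes factor = 7 ÷ (1/14) = 98.

98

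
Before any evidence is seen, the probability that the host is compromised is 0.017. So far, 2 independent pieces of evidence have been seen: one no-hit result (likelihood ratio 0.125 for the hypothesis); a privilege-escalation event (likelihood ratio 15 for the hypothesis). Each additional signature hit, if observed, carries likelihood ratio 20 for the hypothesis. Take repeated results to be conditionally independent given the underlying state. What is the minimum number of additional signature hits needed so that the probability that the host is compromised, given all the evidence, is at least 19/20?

Prior odds = 0.017/0.983 = 17/983.
Combined Bayes factor of the evidence already in hand = 0.125 × 15 = 1.875.
Odds after that evidence = (17/983) × 1.875 = 255/7864.
Target odds = 0.95/0.05 = 19.
Need 20ⁿ ≥ 19 ÷ (255/7864) = 149416/255.
20² = 400 falls short of 149416/255 but 20³ = 8000 reaches it, so n = 3.

3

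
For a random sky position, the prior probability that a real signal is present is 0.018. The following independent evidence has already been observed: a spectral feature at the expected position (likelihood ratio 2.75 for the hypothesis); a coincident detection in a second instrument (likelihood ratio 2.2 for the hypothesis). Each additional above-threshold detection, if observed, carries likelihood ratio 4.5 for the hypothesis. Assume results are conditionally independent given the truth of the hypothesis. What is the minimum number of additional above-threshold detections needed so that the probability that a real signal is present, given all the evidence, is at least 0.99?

Prior odds = 0.018/0.982 = 9/491.
Combined Bayes factor of the evidence already in hand = 2.75 × 2.2 = 6.05.
Odds after that evidence = (9/491) × 6.05 = 1089/9820.
Target odds = 0.99/0.01 = 99.
Need 4.5ⁿ ≥ 99 ÷ (1089/9820) = 9820/11.
4.5⁴ = 410.0625 falls short of 9820/11 but 4.5⁵ = 1845.28125 reaches it, so n = 5.

5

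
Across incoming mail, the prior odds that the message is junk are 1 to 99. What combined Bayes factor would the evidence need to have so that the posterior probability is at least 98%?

Prior odds = 1/99.
Target odds = 0.98/0.02 = 49.
Required Bayes factor = 49 ÷ (1/99) = 4851.

4851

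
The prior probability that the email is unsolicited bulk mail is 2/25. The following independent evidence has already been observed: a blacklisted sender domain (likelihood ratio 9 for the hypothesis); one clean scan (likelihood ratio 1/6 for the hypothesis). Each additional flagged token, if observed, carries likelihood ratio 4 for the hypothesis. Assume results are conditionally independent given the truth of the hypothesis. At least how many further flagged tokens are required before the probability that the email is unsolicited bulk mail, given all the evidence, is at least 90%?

4

Prior odds = 0.08/0.92 = 2/23.
Combined Bayes factor of the evidence already in hand = 9 × (1/6) = 1.5.
Odds after that evidence = (2/23) × 1.5 = 3/23.
Target odds = 0.9/0.1 = 9.
Need 4ⁿ ≥ 9 ÷ (3/23) = 69.
4³ = 64 falls short of 69 but 4⁴ = 256 reaches it, so n = 4.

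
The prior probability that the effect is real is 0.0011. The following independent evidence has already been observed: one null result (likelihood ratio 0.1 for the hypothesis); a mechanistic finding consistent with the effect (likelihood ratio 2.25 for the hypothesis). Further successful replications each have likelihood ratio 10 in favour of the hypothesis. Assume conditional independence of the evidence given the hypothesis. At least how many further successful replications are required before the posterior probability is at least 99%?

Prior odds = 0.0011/0.9989 = 11/9989.
Combined Bayes factor of the evidence already in hand = 0.1 × 2.25 = 0.225.
Odds after that evidence = (11/9989) × 0.225 = 99/399560.
Target odds = 0.99/0.01 = 99.
Need 10ⁿ ≥ 99 ÷ (99/399560) = 399560.
10⁵ = 100000 falls short of 399560 but 10⁶ = 1000000 reaches it, so n = 6.

6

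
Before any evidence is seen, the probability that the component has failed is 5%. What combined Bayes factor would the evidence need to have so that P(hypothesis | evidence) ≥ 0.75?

Prior odds = 0.05/0.95 = 1/19.
Target odds = 0.75/0.25 = 3.
Required Bayes factor = 3 ÷ (1/19) = 57.

57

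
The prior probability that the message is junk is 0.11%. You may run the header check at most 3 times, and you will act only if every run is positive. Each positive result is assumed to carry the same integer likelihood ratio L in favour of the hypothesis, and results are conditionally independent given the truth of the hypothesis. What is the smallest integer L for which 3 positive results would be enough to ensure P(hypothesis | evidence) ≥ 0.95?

Prior odds = 0.0011/0.9989 = 11/9989.
Target odds = 0.95/0.05 = 19.
Need L³ ≥ 19 ÷ (11/9989) = 189791/11.
25³ = 15625 < 189791/11 ≤ 17576 = 26³, so L = 26.

26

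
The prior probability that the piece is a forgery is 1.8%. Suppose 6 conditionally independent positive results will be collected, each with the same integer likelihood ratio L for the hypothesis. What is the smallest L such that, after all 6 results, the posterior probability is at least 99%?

5

Prior odds = 0.018/0.982 = 9/491.
Target odds = 0.99/0.01 = 99.
Need L⁶ ≥ 99 ÷ (9/491) = 5401.
4⁶ = 4096 < 5401 ≤ 15625 = 5⁶, so L = 5.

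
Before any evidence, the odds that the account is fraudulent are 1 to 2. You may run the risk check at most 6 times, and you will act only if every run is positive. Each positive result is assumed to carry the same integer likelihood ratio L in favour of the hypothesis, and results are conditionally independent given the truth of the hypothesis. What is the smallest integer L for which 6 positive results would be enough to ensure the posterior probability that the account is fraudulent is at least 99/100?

Prior odds = 0.5.
Target odds = 0.99/0.01 = 99.
Need L⁶ ≥ 99 ÷ 0.5 = 198.
2⁶ = 64 < 198 ≤ 729 = 3⁶, so L = 3.

3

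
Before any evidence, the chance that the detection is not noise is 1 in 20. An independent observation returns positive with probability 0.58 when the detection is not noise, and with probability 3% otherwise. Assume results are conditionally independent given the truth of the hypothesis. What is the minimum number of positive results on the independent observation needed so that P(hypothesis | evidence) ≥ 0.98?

3

Prior odds = 0.05/0.95 = 1/19.
Likelihood ratio of a positive result = 0.58/0.03 = 58/3.
Target posterior odds = 0.98/0.02 = 49.
Need (1/19) × (58/3)ⁿ ≥ 49, i.e. (58/3)ⁿ ≥ 931.
(58/3)² = 3364/9 falls short of 931 but (58/3)³ = 195112/27 reaches it, so n = 3.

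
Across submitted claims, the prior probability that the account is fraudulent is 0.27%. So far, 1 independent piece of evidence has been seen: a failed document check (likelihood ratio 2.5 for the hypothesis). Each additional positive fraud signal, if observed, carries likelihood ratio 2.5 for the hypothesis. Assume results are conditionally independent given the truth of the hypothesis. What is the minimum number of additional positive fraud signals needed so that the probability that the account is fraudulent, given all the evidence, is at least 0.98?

10

Prior odds = 0.0027/0.9973 = 27/9973.
Bayes factor of the evidence already in hand = 2.5.
Odds after that evidence = (27/9973) × 2.5 = 135/19946.
Target odds = 0.98/0.02 = 49.
Need 2.5ⁿ ≥ 49 ÷ (135/19946) = 977354/135.
2.5⁹ = 1953125/512 falls short of 977354/135 but 2.5¹⁰ = 9765625/1024 reaches it, so n = 10.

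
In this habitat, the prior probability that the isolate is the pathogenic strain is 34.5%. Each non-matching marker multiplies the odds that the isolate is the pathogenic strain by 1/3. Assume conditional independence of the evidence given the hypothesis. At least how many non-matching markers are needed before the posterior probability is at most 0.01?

4

Prior odds: 0.345 ÷ 0.655 = 69/131.
Likelihood ratio per non-matching marker = 1/3.
Target posterior odds = 0.01/0.99 = 1/99.
Need (69/131) × (1/3)ⁿ ≤ 1/99, i.e. (1/3)ⁿ ≤ 131/6831.
(1/3)³ = 1/27 is still above 131/6831 but (1/3)⁴ = 1/81 is at or below it, so n = 4.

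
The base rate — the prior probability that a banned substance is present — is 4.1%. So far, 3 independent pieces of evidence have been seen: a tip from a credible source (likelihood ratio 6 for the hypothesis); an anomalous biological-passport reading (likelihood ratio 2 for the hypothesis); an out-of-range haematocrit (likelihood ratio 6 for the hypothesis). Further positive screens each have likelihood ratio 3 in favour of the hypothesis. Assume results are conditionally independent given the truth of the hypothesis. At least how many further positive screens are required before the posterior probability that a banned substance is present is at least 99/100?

4

Prior odds = 0.041/0.959 = 41/959.
Combined Bayes factor of the evidence already in hand = 6 × 2 × 6 = 72.
Odds after that evidence = (41/959) × 72 = 2952/959.
Target odds = 0.99/0.01 = 99.
Need 3ⁿ ≥ 99 ÷ (2952/959) = 10549/328.
3³ = 27 falls short of 10549/328 but 3⁴ = 81 reaches it, so n = 4.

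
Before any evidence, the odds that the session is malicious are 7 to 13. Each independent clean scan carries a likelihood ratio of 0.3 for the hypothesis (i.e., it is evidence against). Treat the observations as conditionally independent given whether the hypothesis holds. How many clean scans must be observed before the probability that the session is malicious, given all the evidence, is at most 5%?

Prior odds = 7/13.
Likelihood ratio per clean scan = 0.3.
Target posterior odds = 0.05/0.95 = 1/19.
Need (7/13) × 0.3ⁿ ≤ 1/19, i.e. 0.3ⁿ ≤ 13/133.
0.3¹ = 0.3 is still above 13/133 but 0.3² = 0.09 is at or below it, so n = 2.

2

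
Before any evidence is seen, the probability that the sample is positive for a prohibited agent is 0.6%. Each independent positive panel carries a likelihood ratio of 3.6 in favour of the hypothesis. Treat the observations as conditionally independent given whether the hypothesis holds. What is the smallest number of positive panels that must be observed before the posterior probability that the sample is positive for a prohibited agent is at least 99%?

8

Prior odds: 0.006 ÷ 0.994 = 3/497.
Likelihood ratio per positive panel = 3.6.
Target odds: 0.99 ÷ 0.01 = 99.
Require 3.6ⁿ ≥ 99 ÷ (3/497) = 16401.
3.6⁷ = 612220032/78125 falls short of 16401 but 3.6⁸ ≈28211.1 reaches it, so n = 8.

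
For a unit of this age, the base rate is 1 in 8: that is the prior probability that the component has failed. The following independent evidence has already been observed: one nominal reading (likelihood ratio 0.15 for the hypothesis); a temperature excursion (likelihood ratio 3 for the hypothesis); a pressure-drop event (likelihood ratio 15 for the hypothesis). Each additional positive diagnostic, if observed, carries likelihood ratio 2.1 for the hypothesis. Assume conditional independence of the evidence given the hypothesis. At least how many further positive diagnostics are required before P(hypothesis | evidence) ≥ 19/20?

Prior odds = 0.125/0.875 = 1/7.
Combined Bayes factor of the evidence already in hand = 0.15 × 3 × 15 = 6.75.
Odds after that evidence = (1/7) × 6.75 = 27/28.
Target odds = 0.95/0.05 = 19.
Need 2.1ⁿ ≥ 19 ÷ (27/28) = 532/27.
2.1⁴ = 19.4481 falls short of 532/27 but 2.1⁵ = 4084101/100000 reaches it, so n = 5.

5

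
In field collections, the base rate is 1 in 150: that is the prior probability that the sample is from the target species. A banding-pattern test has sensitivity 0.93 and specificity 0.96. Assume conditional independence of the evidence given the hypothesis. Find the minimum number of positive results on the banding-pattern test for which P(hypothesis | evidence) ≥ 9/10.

Prior odds: (1/150) ÷ (149/150) = 1/149.
False-positive rate = 1 − 0.96 = 0.04; likelihood ratio of a positive = 0.93/0.04 = 23.25.
Target posterior odds = 0.9/0.1 = 9.
Require 23.25ⁿ ≥ 9 ÷ (1/149) = 1341.
23.25² = 540.5625 falls short of 1341 but 23.25³ = 804357/64 reaches it, so n = 3.

3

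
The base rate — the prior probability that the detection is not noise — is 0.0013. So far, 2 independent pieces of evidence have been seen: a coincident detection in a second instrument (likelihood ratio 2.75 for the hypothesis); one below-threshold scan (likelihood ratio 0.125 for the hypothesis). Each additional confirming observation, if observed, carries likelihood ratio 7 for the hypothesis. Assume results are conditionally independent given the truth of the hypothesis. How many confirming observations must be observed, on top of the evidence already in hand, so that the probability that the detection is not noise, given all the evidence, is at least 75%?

5

Prior odds = 0.0013/0.9987 = 13/9987.
Combined Bayes factor of the evidence already in hand = 2.75 × 0.125 = 0.34375.
Odds after that evidence = (13/9987) × 0.34375 = 143/319584.
Target odds = 0.75/0.25 = 3.
Need 7ⁿ ≥ 3 ÷ (143/319584) = 958752/143.
7⁴ = 2401 falls short of 958752/143 but 7⁵ = 16807 reaches it, so n = 5.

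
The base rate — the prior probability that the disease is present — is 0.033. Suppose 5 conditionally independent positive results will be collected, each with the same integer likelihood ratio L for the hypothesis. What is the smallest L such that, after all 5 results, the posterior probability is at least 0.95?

4

Prior odds = 0.033/0.967 = 33/967.
Target odds = 0.95/0.05 = 19.
Need L⁵ ≥ 19 ÷ (33/967) = 18373/33.
3⁵ = 243 < 18373/33 ≤ 1024 = 4⁵, so L = 4.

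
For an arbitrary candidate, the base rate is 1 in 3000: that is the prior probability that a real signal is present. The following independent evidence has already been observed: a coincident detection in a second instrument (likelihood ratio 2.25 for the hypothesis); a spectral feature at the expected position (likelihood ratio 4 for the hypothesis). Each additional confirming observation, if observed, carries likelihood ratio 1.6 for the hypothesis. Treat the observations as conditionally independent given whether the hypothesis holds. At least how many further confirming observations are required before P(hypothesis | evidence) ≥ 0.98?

21

Prior odds = (1/3000)/(2999/3000) = 1/2999.
Combined Bayes factor of the evidence already in hand = 2.25 × 4 = 9.
Odds after that evidence = (1/2999) × 9 = 9/2999.
Target odds = 0.98/0.02 = 49.
Need 1.6ⁿ ≥ 49 ÷ (9/2999) = 146951/9.
1.6²⁰ ≈12089.3 falls short of 146951/9 but 1.6²¹ ≈19342.8 reaches it, so n = 21.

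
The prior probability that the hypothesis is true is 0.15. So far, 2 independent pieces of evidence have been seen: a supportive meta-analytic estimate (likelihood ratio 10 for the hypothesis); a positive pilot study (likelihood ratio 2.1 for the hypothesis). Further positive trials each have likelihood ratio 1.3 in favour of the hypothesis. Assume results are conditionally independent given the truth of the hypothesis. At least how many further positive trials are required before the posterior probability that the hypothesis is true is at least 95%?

7

Prior odds = 0.15/0.85 = 3/17.
Combined Bayes factor of the evidence already in hand = 10 × 2.1 = 21.
Odds after that evidence = (3/17) × 21 = 63/17.
Target odds = 0.95/0.05 = 19.
Need 1.3ⁿ ≥ 19 ÷ (63/17) = 323/63.
1.3⁶ = 4826809/1000000 falls short of 323/63 but 1.3⁷ = 62748517/10000000 reaches it, so n = 7.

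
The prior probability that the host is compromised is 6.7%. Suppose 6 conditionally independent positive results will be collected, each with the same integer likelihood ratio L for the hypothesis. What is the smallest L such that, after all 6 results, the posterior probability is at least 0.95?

Prior odds = 0.067/0.933 = 67/933.
Target odds = 0.95/0.05 = 19.
Need L⁶ ≥ 19 ÷ (67/933) = 17727/67.
2⁶ = 64 < 17727/67 ≤ 729 = 3⁶, so L = 3.

3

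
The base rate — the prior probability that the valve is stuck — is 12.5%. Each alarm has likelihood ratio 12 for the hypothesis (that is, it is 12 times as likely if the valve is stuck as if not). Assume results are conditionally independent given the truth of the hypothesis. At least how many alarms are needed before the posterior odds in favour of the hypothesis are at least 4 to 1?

2

Prior odds = 0.125/0.875 = 1/7.
Likelihood ratio per alarm = 12.
Target odds = 4.
Need (1/7) × 12ⁿ ≥ 4, i.e. 12ⁿ ≥ 28.
12¹ = 12 falls short of 28 but 12² = 144 reaches it, so n = 2.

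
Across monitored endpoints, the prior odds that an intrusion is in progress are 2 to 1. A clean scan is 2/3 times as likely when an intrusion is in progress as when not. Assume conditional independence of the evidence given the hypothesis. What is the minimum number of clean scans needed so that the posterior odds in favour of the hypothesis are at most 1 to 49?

12

Prior odds = 2.
Likelihood ratio per clean scan = 2/3.
Target odds = 1/49.
Need 2 × (2/3)ⁿ ≤ 1/49, i.e. (2/3)ⁿ ≤ 1/98.
(2/3)¹¹ = 2048/177147 is still above 1/98 but (2/3)¹² = 4096/531441 is at or below it, so n = 12.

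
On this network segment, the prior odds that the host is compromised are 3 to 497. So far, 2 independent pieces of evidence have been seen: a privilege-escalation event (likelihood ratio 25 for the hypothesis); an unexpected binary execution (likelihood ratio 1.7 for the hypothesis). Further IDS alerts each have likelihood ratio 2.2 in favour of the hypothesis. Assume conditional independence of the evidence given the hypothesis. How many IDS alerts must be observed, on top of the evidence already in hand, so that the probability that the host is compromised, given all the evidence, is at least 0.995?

9

Prior odds = 3/497.
Combined Bayes factor of the evidence already in hand = 25 × 1.7 = 42.5.
Odds after that evidence = (3/497) × 42.5 = 255/994.
Target odds = 0.995/0.005 = 199.
Need 2.2ⁿ ≥ 199 ÷ (255/994) = 197806/255.
2.2⁸ = 214358881/390625 falls short of 197806/255 but 2.2⁹ ≈1207.27 reaches it, so n = 9.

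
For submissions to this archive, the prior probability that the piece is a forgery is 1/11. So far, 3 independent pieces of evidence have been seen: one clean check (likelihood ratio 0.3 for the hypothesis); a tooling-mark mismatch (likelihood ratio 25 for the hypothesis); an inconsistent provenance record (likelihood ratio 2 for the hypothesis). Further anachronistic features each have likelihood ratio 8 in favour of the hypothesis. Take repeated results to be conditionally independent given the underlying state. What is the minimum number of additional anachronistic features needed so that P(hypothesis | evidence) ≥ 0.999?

Prior odds = (1/11)/(10/11) = 0.1.
Combined Bayes factor of the evidence already in hand = 0.3 × 25 × 2 = 15.
Odds after that evidence = 0.1 × 15 = 1.5.
Target odds = 0.999/0.001 = 999.
Need 8ⁿ ≥ 999 ÷ 1.5 = 666.
8³ = 512 falls short of 666 but 8⁴ = 4096 reaches it, so n = 4.

4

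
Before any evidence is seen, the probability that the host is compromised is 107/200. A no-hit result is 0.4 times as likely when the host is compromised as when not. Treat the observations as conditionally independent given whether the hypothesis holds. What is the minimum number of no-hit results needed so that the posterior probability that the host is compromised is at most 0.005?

6

Prior odds = 0.535/0.465 = 107/93.
Likelihood ratio per no-hit result = 0.4.
Target odds: 0.005 ÷ 0.995 = 1/199.
Require 0.4ⁿ ≤ 1/199 ÷ (107/93) = 93/21293.
0.4⁵ = 0.01024 is still above 93/21293 but 0.4⁶ = 64/15625 is at or below it, so n = 6.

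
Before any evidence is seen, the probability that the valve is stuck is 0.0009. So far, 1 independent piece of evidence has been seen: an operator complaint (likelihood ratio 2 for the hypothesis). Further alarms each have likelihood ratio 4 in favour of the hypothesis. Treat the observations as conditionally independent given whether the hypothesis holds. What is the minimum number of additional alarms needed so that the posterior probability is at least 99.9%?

Prior odds = 0.0009/0.9991 = 9/9991.
Bayes factor of the evidence already in hand = 2.
Odds after that evidence = (9/9991) × 2 = 18/9991.
Target odds = 0.999/0.001 = 999.
Need 4ⁿ ≥ 999 ÷ (18/9991) = 554500.5.
4⁹ = 262144 falls short of 554500.5 but 4¹⁰ = 1048576 reaches it, so n = 10.

10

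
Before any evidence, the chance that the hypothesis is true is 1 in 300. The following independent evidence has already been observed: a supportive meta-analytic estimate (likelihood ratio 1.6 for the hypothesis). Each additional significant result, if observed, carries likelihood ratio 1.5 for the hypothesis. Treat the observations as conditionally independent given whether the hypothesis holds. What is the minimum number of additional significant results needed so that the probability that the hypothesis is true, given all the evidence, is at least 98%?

Prior odds = (1/300)/(299/300) = 1/299.
Bayes factor of the evidence already in hand = 1.6.
Odds after that evidence = (1/299) × 1.6 = 8/1495.
Target odds = 0.98/0.02 = 49.
Need 1.5ⁿ ≥ 49 ÷ (8/1495) = 9156.875.
1.5²² ≈7481.83 falls short of 9156.875 but 1.5²³ ≈11222.7 reaches it, so n = 23.

23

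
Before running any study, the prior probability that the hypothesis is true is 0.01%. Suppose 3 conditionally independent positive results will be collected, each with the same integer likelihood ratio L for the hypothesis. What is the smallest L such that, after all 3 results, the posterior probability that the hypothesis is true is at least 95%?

58

Prior odds = 0.0001/0.9999 = 1/9999.
Target odds = 0.95/0.05 = 19.
Need L³ ≥ 19 ÷ (1/9999) = 189981.
57³ = 185193 < 189981 ≤ 195112 = 58³, so L = 58.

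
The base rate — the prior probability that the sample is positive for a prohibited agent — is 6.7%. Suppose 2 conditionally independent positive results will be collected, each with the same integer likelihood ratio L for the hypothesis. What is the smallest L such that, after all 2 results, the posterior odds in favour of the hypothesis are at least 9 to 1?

Prior odds = 0.067/0.933 = 67/933.
Target odds = 9.
Need L² ≥ 9 ÷ (67/933) = 8397/67.
11² = 121 < 8397/67 ≤ 144 = 12², so L = 12.

12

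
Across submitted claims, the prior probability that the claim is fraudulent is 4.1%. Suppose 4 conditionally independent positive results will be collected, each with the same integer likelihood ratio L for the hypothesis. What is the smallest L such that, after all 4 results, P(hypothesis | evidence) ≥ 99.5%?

9

Prior odds = 0.041/0.959 = 41/959.
Target odds = 0.995/0.005 = 199.
Need L⁴ ≥ 199 ÷ (41/959) = 190841/41.
8⁴ = 4096 < 190841/41 ≤ 6561 = 9⁴, so L = 9.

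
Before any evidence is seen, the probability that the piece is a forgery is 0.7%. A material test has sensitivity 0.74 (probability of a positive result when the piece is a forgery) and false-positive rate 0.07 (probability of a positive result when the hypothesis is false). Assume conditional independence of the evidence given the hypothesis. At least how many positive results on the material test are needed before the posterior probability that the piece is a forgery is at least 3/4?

Prior odds = 0.007/0.993 = 7/993.
Likelihood ratio of a positive result = 0.74/0.07 = 74/7.
Target odds: 0.75 ÷ 0.25 = 3.
Require (74/7)ⁿ ≥ 3 ÷ (7/993) = 2979/7.
(74/7)² = 5476/49 falls short of 2979/7 but (74/7)³ = 405224/343 reaches it, so n = 3.

3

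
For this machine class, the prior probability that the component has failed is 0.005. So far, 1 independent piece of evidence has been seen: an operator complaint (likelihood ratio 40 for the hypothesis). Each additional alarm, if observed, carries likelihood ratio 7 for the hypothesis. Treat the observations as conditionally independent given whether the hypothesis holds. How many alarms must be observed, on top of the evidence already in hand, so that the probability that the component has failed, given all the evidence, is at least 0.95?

Prior odds = 0.005/0.995 = 1/199.
Bayes factor of the evidence already in hand = 40.
Odds after that evidence = (1/199) × 40 = 40/199.
Target odds = 0.95/0.05 = 19.
Need 7ⁿ ≥ 19 ÷ (40/199) = 94.525.
7² = 49 falls short of 94.525 but 7³ = 343 reaches it, so n = 3.

3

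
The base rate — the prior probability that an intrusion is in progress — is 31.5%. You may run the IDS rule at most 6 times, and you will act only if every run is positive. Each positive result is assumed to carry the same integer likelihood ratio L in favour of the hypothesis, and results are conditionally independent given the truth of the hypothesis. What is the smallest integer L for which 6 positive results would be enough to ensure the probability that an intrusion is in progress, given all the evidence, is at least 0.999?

4

Prior odds = 0.315/0.685 = 63/137.
Target odds = 0.999/0.001 = 999.
Need L⁶ ≥ 999 ÷ (63/137) = 15207/7.
3⁶ = 729 < 15207/7 ≤ 4096 = 4⁶, so L = 4.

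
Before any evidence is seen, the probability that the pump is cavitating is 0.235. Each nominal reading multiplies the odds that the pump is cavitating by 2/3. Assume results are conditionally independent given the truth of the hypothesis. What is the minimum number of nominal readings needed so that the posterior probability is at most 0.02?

Prior odds = 0.235/0.765 = 47/153.
Likelihood ratio per nominal reading = 2/3.
Target odds: 0.02 ÷ 0.98 = 1/49.
Require (2/3)ⁿ ≤ 1/49 ÷ (47/153) = 153/2303.
(2/3)⁶ = 64/729 is still above 153/2303 but (2/3)⁷ = 128/2187 is at or below it, so n = 7.

7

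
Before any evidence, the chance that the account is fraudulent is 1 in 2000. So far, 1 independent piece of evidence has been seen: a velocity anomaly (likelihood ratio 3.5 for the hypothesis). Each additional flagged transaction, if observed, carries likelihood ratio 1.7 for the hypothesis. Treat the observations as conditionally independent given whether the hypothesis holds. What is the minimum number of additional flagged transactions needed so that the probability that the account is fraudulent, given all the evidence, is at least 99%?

21

Prior odds = 0.0005/0.9995 = 1/1999.
Bayes factor of the evidence already in hand = 3.5.
Odds after that evidence = (1/1999) × 3.5 = 7/3998.
Target odds = 0.99/0.01 = 99.
Need 1.7ⁿ ≥ 99 ÷ (7/3998) = 395802/7.
1.7²⁰ ≈40642.3 falls short of 395802/7 but 1.7²¹ ≈69091.9 reaches it, so n = 21.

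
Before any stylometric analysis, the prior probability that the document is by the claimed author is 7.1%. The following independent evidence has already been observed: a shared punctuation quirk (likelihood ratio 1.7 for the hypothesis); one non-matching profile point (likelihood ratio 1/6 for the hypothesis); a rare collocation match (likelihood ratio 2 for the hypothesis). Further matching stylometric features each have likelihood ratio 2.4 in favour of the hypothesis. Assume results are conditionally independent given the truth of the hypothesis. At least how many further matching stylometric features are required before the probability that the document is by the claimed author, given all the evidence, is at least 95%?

7

Prior odds = 0.071/0.929 = 71/929.
Combined Bayes factor of the evidence already in hand = 1.7 × (1/6) × 2 = 17/30.
Odds after that evidence = (71/929) × 17/30 = 1207/27870.
Target odds = 0.95/0.05 = 19.
Need 2.4ⁿ ≥ 19 ÷ (1207/27870) = 529530/1207.
2.4⁶ = 2985984/15625 falls short of 529530/1207 but 2.4⁷ = 35831808/78125 reaches it, so n = 7.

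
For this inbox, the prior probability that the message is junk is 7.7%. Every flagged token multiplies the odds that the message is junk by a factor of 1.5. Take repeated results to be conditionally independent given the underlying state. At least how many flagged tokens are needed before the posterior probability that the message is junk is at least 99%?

Prior odds: 0.077 ÷ 0.923 = 77/923.
Likelihood ratio per flagged token = 1.5.
Target odds: 0.99 ÷ 0.01 = 99.
Need (77/923) × 1.5ⁿ ≥ 99, i.e. 1.5ⁿ ≥ 8307/7.
1.5¹⁷ = 129140163/131072 falls short of 8307/7 but 1.5¹⁸ = 387420489/262144 reaches it, so n = 18.

18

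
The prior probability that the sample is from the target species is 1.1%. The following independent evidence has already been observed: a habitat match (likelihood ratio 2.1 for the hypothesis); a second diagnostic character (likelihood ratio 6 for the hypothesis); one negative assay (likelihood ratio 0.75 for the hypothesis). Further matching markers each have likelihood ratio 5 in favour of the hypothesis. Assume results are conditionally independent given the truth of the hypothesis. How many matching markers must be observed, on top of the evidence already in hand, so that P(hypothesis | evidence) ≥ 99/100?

Prior odds = 0.011/0.989 = 11/989.
Combined Bayes factor of the evidence already in hand = 2.1 × 6 × 0.75 = 9.45.
Odds after that evidence = (11/989) × 9.45 = 2079/19780.
Target odds = 0.99/0.01 = 99.
Need 5ⁿ ≥ 99 ÷ (2079/19780) = 19780/21.
5⁴ = 625 falls short of 19780/21 but 5⁵ = 3125 reaches it, so n = 5.

5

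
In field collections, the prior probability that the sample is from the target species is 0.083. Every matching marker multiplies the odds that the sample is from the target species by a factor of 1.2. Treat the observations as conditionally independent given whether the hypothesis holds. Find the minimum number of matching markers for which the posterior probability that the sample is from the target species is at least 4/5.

Prior odds = 0.083/0.917 = 83/917.
Likelihood ratio per matching marker = 1.2.
Target odds: 0.8 ÷ 0.2 = 4.
Need (83/917) × 1.2ⁿ ≥ 4, i.e. 1.2ⁿ ≥ 3668/83.
1.2²⁰ ≈38.3376 falls short of 3668/83 but 1.2²¹ ≈46.0051 reaches it, so n = 21.

21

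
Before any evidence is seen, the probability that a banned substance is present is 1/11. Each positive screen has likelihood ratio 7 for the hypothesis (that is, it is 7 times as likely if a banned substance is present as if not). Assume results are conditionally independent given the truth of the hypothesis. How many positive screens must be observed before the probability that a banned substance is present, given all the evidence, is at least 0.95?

3

Prior odds: (1/11) ÷ (10/11) = 0.1.
Likelihood ratio per positive screen = 7.
Target odds: 0.95 ÷ 0.05 = 19.
Need 0.1 × 7ⁿ ≥ 19, i.e. 7ⁿ ≥ 190.
7² = 49 falls short of 190 but 7³ = 343 reaches it, so n = 3.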